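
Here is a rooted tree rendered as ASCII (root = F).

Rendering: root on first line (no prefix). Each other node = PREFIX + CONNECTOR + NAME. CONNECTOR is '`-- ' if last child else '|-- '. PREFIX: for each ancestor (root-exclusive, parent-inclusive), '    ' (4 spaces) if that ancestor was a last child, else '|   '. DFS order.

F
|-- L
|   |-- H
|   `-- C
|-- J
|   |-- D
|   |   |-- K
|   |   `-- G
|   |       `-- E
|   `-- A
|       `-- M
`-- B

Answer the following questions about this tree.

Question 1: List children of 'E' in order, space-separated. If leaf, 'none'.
Answer: none

Derivation:
Node E's children (from adjacency): (leaf)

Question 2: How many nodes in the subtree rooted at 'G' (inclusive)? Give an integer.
Answer: 2

Derivation:
Subtree rooted at G contains: E, G
Count = 2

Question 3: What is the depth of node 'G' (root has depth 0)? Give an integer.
Path from root to G: F -> J -> D -> G
Depth = number of edges = 3

Answer: 3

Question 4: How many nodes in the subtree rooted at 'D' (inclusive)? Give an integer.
Subtree rooted at D contains: D, E, G, K
Count = 4

Answer: 4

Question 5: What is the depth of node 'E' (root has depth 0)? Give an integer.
Answer: 4

Derivation:
Path from root to E: F -> J -> D -> G -> E
Depth = number of edges = 4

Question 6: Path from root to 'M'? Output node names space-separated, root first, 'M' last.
Walk down from root: F -> J -> A -> M

Answer: F J A M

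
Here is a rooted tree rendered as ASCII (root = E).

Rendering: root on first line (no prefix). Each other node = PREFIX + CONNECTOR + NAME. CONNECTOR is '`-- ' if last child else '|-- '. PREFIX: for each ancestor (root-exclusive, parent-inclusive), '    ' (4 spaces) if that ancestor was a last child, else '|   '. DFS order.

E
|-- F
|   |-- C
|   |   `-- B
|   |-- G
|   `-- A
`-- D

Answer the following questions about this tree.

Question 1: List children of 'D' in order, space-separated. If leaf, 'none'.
Node D's children (from adjacency): (leaf)

Answer: none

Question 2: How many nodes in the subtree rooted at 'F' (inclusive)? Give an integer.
Subtree rooted at F contains: A, B, C, F, G
Count = 5

Answer: 5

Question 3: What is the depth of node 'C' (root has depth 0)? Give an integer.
Path from root to C: E -> F -> C
Depth = number of edges = 2

Answer: 2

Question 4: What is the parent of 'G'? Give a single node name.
Answer: F

Derivation:
Scan adjacency: G appears as child of F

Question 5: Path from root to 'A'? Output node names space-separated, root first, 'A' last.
Answer: E F A

Derivation:
Walk down from root: E -> F -> A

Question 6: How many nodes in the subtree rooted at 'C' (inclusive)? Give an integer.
Answer: 2

Derivation:
Subtree rooted at C contains: B, C
Count = 2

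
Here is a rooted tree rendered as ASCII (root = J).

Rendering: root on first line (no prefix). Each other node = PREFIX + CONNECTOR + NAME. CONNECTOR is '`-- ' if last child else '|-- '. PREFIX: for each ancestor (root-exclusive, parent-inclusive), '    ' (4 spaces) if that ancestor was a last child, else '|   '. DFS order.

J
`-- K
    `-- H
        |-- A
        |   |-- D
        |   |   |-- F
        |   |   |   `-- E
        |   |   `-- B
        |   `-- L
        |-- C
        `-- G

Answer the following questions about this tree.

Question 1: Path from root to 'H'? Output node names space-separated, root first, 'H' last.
Answer: J K H

Derivation:
Walk down from root: J -> K -> H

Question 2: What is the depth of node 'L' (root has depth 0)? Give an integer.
Answer: 4

Derivation:
Path from root to L: J -> K -> H -> A -> L
Depth = number of edges = 4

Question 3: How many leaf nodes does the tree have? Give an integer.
Answer: 5

Derivation:
Leaves (nodes with no children): B, C, E, G, L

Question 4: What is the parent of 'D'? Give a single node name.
Scan adjacency: D appears as child of A

Answer: A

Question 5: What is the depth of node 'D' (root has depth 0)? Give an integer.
Path from root to D: J -> K -> H -> A -> D
Depth = number of edges = 4

Answer: 4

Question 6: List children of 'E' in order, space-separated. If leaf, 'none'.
Node E's children (from adjacency): (leaf)

Answer: none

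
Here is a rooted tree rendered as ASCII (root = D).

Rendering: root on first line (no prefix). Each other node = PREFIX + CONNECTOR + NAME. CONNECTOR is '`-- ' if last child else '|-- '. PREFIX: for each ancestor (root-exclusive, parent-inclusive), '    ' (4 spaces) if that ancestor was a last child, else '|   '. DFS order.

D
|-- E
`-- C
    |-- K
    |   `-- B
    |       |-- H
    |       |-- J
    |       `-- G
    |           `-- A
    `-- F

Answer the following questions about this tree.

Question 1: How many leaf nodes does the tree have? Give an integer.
Answer: 5

Derivation:
Leaves (nodes with no children): A, E, F, H, J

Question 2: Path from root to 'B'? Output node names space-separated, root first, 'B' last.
Answer: D C K B

Derivation:
Walk down from root: D -> C -> K -> B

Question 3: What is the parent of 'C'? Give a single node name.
Scan adjacency: C appears as child of D

Answer: D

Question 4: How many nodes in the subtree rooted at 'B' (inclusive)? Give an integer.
Answer: 5

Derivation:
Subtree rooted at B contains: A, B, G, H, J
Count = 5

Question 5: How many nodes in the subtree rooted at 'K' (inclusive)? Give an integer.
Subtree rooted at K contains: A, B, G, H, J, K
Count = 6

Answer: 6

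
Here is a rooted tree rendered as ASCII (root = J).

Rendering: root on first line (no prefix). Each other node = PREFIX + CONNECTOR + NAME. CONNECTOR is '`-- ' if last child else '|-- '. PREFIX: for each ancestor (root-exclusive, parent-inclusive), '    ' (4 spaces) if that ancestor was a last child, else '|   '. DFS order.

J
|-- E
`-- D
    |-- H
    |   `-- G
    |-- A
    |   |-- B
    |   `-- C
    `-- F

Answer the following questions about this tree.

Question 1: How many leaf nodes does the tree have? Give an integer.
Leaves (nodes with no children): B, C, E, F, G

Answer: 5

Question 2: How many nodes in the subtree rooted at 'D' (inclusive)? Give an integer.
Answer: 7

Derivation:
Subtree rooted at D contains: A, B, C, D, F, G, H
Count = 7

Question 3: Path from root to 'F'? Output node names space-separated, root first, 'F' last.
Answer: J D F

Derivation:
Walk down from root: J -> D -> F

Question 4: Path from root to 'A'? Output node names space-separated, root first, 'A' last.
Walk down from root: J -> D -> A

Answer: J D A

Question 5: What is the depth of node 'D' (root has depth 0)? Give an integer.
Path from root to D: J -> D
Depth = number of edges = 1

Answer: 1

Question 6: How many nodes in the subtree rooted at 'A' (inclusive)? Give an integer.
Answer: 3

Derivation:
Subtree rooted at A contains: A, B, C
Count = 3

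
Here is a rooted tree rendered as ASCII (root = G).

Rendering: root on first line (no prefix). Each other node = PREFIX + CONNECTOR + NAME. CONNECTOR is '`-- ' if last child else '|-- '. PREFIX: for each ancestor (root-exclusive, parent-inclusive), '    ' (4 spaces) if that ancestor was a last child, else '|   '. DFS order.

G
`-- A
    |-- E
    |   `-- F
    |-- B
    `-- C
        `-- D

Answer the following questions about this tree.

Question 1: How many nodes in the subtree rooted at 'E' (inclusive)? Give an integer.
Subtree rooted at E contains: E, F
Count = 2

Answer: 2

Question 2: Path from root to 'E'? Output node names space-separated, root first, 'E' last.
Walk down from root: G -> A -> E

Answer: G A E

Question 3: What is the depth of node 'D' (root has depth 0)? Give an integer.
Path from root to D: G -> A -> C -> D
Depth = number of edges = 3

Answer: 3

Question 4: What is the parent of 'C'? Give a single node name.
Answer: A

Derivation:
Scan adjacency: C appears as child of A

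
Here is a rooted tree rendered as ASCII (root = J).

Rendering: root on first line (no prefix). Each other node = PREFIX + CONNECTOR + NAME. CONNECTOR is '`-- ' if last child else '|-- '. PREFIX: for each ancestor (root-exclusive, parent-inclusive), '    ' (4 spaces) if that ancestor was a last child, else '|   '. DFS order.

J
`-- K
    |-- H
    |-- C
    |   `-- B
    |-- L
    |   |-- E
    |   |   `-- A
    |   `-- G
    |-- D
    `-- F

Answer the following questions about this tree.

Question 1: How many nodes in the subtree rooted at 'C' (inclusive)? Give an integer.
Answer: 2

Derivation:
Subtree rooted at C contains: B, C
Count = 2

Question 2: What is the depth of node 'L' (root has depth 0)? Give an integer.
Path from root to L: J -> K -> L
Depth = number of edges = 2

Answer: 2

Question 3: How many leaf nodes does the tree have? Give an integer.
Leaves (nodes with no children): A, B, D, F, G, H

Answer: 6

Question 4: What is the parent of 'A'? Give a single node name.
Answer: E

Derivation:
Scan adjacency: A appears as child of E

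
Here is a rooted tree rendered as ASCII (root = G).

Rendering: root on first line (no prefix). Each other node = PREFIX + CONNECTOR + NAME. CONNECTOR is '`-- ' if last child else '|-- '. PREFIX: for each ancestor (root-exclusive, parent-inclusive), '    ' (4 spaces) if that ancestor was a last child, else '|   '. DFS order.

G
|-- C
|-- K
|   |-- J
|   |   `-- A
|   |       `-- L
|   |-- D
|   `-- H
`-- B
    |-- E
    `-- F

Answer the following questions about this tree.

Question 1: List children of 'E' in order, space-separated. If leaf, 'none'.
Answer: none

Derivation:
Node E's children (from adjacency): (leaf)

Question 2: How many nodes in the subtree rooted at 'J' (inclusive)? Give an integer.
Answer: 3

Derivation:
Subtree rooted at J contains: A, J, L
Count = 3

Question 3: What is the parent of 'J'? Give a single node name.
Answer: K

Derivation:
Scan adjacency: J appears as child of K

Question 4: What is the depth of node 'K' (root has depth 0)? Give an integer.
Answer: 1

Derivation:
Path from root to K: G -> K
Depth = number of edges = 1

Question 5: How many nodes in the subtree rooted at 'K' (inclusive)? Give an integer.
Answer: 6

Derivation:
Subtree rooted at K contains: A, D, H, J, K, L
Count = 6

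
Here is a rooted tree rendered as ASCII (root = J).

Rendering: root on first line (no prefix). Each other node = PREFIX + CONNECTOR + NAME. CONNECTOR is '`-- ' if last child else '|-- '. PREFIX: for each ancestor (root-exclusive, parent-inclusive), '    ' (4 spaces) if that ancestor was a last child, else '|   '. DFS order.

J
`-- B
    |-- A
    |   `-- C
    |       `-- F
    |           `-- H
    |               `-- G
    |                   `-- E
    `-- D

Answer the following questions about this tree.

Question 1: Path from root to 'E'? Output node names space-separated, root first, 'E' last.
Answer: J B A C F H G E

Derivation:
Walk down from root: J -> B -> A -> C -> F -> H -> G -> E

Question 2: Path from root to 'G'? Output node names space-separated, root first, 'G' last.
Answer: J B A C F H G

Derivation:
Walk down from root: J -> B -> A -> C -> F -> H -> G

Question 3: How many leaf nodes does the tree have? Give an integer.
Answer: 2

Derivation:
Leaves (nodes with no children): D, E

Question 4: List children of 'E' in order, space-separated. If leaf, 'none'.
Answer: none

Derivation:
Node E's children (from adjacency): (leaf)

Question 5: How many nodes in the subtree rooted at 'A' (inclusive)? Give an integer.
Answer: 6

Derivation:
Subtree rooted at A contains: A, C, E, F, G, H
Count = 6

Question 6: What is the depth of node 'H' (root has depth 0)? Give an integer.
Answer: 5

Derivation:
Path from root to H: J -> B -> A -> C -> F -> H
Depth = number of edges = 5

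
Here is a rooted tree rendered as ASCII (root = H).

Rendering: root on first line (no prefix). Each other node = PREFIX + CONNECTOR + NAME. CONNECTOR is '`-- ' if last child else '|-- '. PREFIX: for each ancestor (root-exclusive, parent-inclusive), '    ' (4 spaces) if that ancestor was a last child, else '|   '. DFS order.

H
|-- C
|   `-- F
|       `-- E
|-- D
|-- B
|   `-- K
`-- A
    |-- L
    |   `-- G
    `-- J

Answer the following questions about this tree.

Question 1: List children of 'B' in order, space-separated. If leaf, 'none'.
Answer: K

Derivation:
Node B's children (from adjacency): K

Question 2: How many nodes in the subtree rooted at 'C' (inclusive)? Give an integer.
Subtree rooted at C contains: C, E, F
Count = 3

Answer: 3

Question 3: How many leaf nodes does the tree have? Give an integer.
Answer: 5

Derivation:
Leaves (nodes with no children): D, E, G, J, K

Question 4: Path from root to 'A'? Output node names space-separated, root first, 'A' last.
Answer: H A

Derivation:
Walk down from root: H -> A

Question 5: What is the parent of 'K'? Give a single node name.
Scan adjacency: K appears as child of B

Answer: B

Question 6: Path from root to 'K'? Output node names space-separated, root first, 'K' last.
Walk down from root: H -> B -> K

Answer: H B K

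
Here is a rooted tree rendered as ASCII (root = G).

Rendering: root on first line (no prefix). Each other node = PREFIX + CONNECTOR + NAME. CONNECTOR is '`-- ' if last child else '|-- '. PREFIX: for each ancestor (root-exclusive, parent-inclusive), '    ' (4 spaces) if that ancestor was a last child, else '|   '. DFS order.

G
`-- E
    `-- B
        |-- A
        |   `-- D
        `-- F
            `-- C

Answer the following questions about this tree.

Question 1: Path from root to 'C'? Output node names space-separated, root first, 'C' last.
Answer: G E B F C

Derivation:
Walk down from root: G -> E -> B -> F -> C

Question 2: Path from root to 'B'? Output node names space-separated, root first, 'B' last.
Answer: G E B

Derivation:
Walk down from root: G -> E -> B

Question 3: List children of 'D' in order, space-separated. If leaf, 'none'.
Node D's children (from adjacency): (leaf)

Answer: none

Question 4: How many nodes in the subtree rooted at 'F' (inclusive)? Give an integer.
Answer: 2

Derivation:
Subtree rooted at F contains: C, F
Count = 2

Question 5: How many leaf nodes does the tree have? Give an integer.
Answer: 2

Derivation:
Leaves (nodes with no children): C, D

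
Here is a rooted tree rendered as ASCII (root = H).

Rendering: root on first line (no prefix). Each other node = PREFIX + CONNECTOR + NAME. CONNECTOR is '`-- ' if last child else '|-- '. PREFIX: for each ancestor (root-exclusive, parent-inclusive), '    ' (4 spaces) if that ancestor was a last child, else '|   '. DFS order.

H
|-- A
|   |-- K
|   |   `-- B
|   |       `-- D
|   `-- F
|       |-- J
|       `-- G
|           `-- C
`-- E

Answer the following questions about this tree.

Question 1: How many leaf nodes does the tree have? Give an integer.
Answer: 4

Derivation:
Leaves (nodes with no children): C, D, E, J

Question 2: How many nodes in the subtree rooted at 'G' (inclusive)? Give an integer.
Answer: 2

Derivation:
Subtree rooted at G contains: C, G
Count = 2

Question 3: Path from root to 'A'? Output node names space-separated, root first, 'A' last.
Answer: H A

Derivation:
Walk down from root: H -> A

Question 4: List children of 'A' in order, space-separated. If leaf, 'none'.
Answer: K F

Derivation:
Node A's children (from adjacency): K, F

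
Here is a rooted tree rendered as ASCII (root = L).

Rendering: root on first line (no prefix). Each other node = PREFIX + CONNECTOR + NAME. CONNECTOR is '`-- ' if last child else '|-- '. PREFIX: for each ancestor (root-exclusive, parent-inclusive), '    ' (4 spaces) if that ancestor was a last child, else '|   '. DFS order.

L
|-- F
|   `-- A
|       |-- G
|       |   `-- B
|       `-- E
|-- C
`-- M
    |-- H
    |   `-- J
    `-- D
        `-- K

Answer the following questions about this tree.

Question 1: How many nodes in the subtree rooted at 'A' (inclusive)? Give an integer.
Subtree rooted at A contains: A, B, E, G
Count = 4

Answer: 4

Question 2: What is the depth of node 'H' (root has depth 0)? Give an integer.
Answer: 2

Derivation:
Path from root to H: L -> M -> H
Depth = number of edges = 2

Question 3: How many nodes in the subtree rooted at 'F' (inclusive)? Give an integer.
Answer: 5

Derivation:
Subtree rooted at F contains: A, B, E, F, G
Count = 5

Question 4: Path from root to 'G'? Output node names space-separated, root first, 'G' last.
Answer: L F A G

Derivation:
Walk down from root: L -> F -> A -> G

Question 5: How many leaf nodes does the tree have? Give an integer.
Leaves (nodes with no children): B, C, E, J, K

Answer: 5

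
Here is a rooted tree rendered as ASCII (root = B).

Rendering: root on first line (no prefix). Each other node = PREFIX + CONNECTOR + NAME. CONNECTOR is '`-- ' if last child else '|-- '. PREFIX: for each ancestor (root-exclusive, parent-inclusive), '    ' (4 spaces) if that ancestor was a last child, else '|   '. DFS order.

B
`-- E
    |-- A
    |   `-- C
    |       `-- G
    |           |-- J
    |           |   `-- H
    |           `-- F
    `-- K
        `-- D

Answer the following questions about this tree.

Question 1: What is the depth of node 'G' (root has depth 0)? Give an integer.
Path from root to G: B -> E -> A -> C -> G
Depth = number of edges = 4

Answer: 4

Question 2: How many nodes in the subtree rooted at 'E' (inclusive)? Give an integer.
Subtree rooted at E contains: A, C, D, E, F, G, H, J, K
Count = 9

Answer: 9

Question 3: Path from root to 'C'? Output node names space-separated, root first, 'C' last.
Walk down from root: B -> E -> A -> C

Answer: B E A C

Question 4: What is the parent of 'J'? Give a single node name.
Scan adjacency: J appears as child of G

Answer: G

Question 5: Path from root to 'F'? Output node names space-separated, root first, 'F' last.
Walk down from root: B -> E -> A -> C -> G -> F

Answer: B E A C G F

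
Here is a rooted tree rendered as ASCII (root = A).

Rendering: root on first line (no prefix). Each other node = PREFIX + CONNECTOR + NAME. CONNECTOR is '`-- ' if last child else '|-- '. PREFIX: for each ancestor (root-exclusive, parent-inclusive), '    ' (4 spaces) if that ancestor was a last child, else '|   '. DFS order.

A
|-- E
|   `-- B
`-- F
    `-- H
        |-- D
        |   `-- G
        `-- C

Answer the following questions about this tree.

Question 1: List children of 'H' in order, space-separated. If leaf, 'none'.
Node H's children (from adjacency): D, C

Answer: D C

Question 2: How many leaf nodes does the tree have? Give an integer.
Answer: 3

Derivation:
Leaves (nodes with no children): B, C, G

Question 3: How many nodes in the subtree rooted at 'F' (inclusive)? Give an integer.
Subtree rooted at F contains: C, D, F, G, H
Count = 5

Answer: 5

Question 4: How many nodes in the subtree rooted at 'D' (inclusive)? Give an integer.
Subtree rooted at D contains: D, G
Count = 2

Answer: 2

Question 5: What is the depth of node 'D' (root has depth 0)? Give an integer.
Answer: 3

Derivation:
Path from root to D: A -> F -> H -> D
Depth = number of edges = 3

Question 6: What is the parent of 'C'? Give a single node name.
Scan adjacency: C appears as child of H

Answer: H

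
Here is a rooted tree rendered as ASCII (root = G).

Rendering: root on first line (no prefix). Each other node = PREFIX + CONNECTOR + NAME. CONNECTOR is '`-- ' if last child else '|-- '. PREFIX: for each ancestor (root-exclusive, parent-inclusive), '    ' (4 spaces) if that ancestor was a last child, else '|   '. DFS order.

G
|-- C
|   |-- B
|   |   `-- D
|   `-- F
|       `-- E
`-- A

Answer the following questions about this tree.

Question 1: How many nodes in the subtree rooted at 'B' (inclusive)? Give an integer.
Subtree rooted at B contains: B, D
Count = 2

Answer: 2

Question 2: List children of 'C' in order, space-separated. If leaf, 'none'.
Node C's children (from adjacency): B, F

Answer: B F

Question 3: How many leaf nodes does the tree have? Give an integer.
Answer: 3

Derivation:
Leaves (nodes with no children): A, D, E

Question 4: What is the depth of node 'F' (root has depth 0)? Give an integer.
Path from root to F: G -> C -> F
Depth = number of edges = 2

Answer: 2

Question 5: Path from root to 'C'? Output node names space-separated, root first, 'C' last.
Walk down from root: G -> C

Answer: G C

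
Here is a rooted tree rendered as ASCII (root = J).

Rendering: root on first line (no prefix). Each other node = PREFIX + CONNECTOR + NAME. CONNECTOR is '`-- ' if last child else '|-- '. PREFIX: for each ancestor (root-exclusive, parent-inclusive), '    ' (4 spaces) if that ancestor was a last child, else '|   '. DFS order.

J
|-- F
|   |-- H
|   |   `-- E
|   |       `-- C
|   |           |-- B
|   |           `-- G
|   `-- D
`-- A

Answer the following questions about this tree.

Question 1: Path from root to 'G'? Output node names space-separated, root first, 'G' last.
Walk down from root: J -> F -> H -> E -> C -> G

Answer: J F H E C G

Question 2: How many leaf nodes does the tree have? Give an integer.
Leaves (nodes with no children): A, B, D, G

Answer: 4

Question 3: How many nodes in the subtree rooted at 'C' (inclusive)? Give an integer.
Subtree rooted at C contains: B, C, G
Count = 3

Answer: 3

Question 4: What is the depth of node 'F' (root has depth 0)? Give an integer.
Answer: 1

Derivation:
Path from root to F: J -> F
Depth = number of edges = 1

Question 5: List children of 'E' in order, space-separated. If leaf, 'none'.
Node E's children (from adjacency): C

Answer: C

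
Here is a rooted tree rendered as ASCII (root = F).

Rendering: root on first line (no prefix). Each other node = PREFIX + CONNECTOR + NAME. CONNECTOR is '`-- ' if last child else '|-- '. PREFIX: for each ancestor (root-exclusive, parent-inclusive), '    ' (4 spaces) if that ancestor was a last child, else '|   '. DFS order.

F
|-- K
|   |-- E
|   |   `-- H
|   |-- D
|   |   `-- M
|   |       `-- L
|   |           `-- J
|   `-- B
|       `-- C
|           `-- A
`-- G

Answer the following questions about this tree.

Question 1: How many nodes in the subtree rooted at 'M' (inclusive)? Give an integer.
Answer: 3

Derivation:
Subtree rooted at M contains: J, L, M
Count = 3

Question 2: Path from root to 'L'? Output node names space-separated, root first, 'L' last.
Answer: F K D M L

Derivation:
Walk down from root: F -> K -> D -> M -> L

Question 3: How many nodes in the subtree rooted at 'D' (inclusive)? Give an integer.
Subtree rooted at D contains: D, J, L, M
Count = 4

Answer: 4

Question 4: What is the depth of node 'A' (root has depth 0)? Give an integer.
Path from root to A: F -> K -> B -> C -> A
Depth = number of edges = 4

Answer: 4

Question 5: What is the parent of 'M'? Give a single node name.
Scan adjacency: M appears as child of D

Answer: D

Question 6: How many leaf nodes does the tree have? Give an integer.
Answer: 4

Derivation:
Leaves (nodes with no children): A, G, H, J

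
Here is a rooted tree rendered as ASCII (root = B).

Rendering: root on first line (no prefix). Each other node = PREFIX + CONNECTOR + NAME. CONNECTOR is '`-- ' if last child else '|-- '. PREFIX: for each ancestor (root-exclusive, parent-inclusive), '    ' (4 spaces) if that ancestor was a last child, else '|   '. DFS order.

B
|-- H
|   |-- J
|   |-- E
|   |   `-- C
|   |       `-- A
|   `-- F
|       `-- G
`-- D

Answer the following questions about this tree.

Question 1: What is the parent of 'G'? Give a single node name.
Answer: F

Derivation:
Scan adjacency: G appears as child of F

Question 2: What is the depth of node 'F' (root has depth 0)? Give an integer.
Answer: 2

Derivation:
Path from root to F: B -> H -> F
Depth = number of edges = 2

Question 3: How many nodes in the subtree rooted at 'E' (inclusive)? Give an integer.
Subtree rooted at E contains: A, C, E
Count = 3

Answer: 3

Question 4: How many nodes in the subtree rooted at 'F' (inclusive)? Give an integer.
Answer: 2

Derivation:
Subtree rooted at F contains: F, G
Count = 2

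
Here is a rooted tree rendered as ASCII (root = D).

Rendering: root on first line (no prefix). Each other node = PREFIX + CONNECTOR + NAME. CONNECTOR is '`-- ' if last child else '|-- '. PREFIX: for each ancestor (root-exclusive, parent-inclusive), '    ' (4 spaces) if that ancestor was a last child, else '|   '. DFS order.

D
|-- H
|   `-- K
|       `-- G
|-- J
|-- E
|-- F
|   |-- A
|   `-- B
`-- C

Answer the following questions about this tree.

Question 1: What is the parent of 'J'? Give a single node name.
Answer: D

Derivation:
Scan adjacency: J appears as child of D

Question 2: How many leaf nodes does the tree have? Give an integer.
Leaves (nodes with no children): A, B, C, E, G, J

Answer: 6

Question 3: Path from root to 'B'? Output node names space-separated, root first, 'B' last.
Answer: D F B

Derivation:
Walk down from root: D -> F -> B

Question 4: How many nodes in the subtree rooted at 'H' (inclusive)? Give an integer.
Subtree rooted at H contains: G, H, K
Count = 3

Answer: 3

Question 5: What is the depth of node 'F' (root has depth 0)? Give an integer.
Answer: 1

Derivation:
Path from root to F: D -> F
Depth = number of edges = 1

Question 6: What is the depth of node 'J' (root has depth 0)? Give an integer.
Path from root to J: D -> J
Depth = number of edges = 1

Answer: 1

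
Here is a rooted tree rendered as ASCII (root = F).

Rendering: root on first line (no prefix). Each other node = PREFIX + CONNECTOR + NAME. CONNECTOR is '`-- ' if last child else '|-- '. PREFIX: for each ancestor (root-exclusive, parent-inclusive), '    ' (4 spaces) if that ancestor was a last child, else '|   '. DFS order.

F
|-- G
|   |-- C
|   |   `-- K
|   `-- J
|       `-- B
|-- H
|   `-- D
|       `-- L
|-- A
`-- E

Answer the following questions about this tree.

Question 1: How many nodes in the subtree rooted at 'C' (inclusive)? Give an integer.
Answer: 2

Derivation:
Subtree rooted at C contains: C, K
Count = 2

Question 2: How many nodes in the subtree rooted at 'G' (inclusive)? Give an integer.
Subtree rooted at G contains: B, C, G, J, K
Count = 5

Answer: 5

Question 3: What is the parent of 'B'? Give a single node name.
Answer: J

Derivation:
Scan adjacency: B appears as child of J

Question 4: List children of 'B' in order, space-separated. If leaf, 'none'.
Node B's children (from adjacency): (leaf)

Answer: none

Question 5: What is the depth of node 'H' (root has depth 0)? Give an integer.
Path from root to H: F -> H
Depth = number of edges = 1

Answer: 1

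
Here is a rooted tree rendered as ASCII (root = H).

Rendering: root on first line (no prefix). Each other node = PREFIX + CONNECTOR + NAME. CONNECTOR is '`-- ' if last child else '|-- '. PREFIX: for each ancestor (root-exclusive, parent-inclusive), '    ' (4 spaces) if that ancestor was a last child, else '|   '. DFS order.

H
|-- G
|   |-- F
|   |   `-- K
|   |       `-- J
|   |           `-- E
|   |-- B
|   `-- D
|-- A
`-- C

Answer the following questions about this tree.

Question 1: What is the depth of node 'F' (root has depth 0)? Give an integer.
Path from root to F: H -> G -> F
Depth = number of edges = 2

Answer: 2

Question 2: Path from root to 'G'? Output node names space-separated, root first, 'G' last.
Answer: H G

Derivation:
Walk down from root: H -> G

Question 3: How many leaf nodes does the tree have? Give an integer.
Leaves (nodes with no children): A, B, C, D, E

Answer: 5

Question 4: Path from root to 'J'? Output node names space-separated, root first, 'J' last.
Answer: H G F K J

Derivation:
Walk down from root: H -> G -> F -> K -> J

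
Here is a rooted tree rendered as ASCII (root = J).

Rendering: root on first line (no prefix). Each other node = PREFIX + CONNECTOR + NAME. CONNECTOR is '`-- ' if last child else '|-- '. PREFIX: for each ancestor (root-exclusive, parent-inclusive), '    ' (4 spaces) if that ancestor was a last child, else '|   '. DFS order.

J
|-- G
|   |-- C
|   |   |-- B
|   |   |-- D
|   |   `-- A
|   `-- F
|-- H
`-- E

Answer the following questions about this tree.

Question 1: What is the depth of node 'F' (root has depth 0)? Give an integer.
Answer: 2

Derivation:
Path from root to F: J -> G -> F
Depth = number of edges = 2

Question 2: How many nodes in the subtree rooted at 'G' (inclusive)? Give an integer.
Answer: 6

Derivation:
Subtree rooted at G contains: A, B, C, D, F, G
Count = 6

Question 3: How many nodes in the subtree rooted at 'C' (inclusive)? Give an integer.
Answer: 4

Derivation:
Subtree rooted at C contains: A, B, C, D
Count = 4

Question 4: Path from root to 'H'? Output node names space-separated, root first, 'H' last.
Answer: J H

Derivation:
Walk down from root: J -> H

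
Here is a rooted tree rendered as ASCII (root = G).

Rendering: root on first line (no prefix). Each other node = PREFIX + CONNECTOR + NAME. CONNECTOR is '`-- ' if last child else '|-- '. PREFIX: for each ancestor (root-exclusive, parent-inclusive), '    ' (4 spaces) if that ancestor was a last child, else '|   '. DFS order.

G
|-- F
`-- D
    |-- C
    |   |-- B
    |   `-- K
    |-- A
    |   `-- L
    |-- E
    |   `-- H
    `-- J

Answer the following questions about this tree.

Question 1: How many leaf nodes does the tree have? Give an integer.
Leaves (nodes with no children): B, F, H, J, K, L

Answer: 6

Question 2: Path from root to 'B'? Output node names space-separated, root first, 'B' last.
Answer: G D C B

Derivation:
Walk down from root: G -> D -> C -> B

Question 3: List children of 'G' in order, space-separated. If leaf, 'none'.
Node G's children (from adjacency): F, D

Answer: F D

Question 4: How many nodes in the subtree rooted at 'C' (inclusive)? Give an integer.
Answer: 3

Derivation:
Subtree rooted at C contains: B, C, K
Count = 3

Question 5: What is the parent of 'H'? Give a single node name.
Scan adjacency: H appears as child of E

Answer: E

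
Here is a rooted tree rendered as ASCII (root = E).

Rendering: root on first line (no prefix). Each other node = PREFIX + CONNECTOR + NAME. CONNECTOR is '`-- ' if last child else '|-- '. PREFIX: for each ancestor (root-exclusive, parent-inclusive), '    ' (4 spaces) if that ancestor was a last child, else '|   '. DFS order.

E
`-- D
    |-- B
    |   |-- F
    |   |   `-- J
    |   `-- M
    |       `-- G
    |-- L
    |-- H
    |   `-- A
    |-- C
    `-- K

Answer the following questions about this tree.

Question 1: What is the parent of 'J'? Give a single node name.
Answer: F

Derivation:
Scan adjacency: J appears as child of F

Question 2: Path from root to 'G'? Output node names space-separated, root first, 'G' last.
Walk down from root: E -> D -> B -> M -> G

Answer: E D B M G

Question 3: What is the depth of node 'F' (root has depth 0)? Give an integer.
Path from root to F: E -> D -> B -> F
Depth = number of edges = 3

Answer: 3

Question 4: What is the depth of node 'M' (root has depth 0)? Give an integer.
Answer: 3

Derivation:
Path from root to M: E -> D -> B -> M
Depth = number of edges = 3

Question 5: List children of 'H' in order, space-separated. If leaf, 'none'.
Answer: A

Derivation:
Node H's children (from adjacency): A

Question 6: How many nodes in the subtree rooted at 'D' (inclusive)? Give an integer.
Subtree rooted at D contains: A, B, C, D, F, G, H, J, K, L, M
Count = 11

Answer: 11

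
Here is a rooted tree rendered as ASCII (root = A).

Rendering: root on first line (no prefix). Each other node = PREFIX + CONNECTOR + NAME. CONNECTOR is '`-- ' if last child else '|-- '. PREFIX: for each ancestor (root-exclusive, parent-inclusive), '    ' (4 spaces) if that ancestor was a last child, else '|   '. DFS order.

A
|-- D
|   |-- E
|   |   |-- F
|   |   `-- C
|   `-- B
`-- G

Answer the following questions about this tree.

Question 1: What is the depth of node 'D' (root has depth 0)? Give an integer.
Path from root to D: A -> D
Depth = number of edges = 1

Answer: 1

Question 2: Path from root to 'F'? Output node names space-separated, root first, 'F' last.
Walk down from root: A -> D -> E -> F

Answer: A D E F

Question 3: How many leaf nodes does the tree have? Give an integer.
Answer: 4

Derivation:
Leaves (nodes with no children): B, C, F, G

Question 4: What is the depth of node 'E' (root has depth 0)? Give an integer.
Path from root to E: A -> D -> E
Depth = number of edges = 2

Answer: 2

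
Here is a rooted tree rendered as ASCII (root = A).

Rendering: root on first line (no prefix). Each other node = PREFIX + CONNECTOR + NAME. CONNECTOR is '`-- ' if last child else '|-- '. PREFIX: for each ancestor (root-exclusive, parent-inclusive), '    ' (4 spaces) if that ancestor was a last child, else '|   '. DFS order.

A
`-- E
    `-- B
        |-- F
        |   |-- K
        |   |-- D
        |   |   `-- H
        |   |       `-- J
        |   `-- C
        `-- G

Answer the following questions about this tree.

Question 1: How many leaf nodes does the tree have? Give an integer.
Leaves (nodes with no children): C, G, J, K

Answer: 4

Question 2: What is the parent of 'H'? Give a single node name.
Answer: D

Derivation:
Scan adjacency: H appears as child of D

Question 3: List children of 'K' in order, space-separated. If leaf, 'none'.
Node K's children (from adjacency): (leaf)

Answer: none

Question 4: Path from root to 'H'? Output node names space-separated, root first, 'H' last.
Answer: A E B F D H

Derivation:
Walk down from root: A -> E -> B -> F -> D -> H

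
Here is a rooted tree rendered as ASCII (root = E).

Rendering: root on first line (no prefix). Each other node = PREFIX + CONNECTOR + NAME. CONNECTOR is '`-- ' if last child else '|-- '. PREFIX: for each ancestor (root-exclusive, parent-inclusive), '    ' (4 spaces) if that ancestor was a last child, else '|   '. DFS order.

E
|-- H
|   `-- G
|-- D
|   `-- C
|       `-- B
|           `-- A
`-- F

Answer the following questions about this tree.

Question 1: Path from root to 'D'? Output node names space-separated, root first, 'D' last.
Answer: E D

Derivation:
Walk down from root: E -> D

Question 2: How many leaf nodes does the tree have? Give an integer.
Answer: 3

Derivation:
Leaves (nodes with no children): A, F, G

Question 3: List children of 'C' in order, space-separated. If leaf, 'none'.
Answer: B

Derivation:
Node C's children (from adjacency): B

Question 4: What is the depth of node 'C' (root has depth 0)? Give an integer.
Path from root to C: E -> D -> C
Depth = number of edges = 2

Answer: 2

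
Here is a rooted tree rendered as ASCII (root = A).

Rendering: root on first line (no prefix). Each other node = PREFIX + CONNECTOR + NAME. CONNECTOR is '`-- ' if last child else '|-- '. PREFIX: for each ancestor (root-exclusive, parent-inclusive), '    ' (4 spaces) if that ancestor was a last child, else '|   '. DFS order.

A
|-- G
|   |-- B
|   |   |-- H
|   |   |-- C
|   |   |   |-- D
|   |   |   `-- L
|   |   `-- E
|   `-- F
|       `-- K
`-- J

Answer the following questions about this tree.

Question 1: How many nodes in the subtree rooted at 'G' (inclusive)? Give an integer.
Subtree rooted at G contains: B, C, D, E, F, G, H, K, L
Count = 9

Answer: 9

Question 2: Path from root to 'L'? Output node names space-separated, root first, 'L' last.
Walk down from root: A -> G -> B -> C -> L

Answer: A G B C L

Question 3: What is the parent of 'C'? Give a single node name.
Scan adjacency: C appears as child of B

Answer: B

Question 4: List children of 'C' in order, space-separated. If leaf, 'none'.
Node C's children (from adjacency): D, L

Answer: D L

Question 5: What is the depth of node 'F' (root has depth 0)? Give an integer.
Answer: 2

Derivation:
Path from root to F: A -> G -> F
Depth = number of edges = 2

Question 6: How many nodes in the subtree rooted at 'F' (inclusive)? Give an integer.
Subtree rooted at F contains: F, K
Count = 2

Answer: 2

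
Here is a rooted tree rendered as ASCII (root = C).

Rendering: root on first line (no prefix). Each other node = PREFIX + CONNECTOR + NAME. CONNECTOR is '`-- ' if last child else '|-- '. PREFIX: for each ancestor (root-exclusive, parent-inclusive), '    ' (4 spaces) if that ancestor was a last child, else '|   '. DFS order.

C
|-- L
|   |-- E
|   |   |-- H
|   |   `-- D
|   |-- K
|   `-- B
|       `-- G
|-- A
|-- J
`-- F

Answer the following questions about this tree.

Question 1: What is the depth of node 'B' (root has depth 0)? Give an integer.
Answer: 2

Derivation:
Path from root to B: C -> L -> B
Depth = number of edges = 2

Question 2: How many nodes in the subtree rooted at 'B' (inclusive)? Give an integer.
Subtree rooted at B contains: B, G
Count = 2

Answer: 2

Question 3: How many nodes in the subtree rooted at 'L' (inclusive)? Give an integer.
Subtree rooted at L contains: B, D, E, G, H, K, L
Count = 7

Answer: 7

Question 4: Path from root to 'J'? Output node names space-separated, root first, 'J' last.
Answer: C J

Derivation:
Walk down from root: C -> J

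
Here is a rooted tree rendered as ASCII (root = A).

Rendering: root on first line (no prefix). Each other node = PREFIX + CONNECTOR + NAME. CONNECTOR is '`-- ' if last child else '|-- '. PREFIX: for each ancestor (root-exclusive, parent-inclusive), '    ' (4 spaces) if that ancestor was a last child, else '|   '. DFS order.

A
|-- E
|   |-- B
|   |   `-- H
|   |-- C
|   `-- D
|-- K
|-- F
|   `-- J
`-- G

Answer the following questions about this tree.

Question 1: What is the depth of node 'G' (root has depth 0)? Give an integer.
Path from root to G: A -> G
Depth = number of edges = 1

Answer: 1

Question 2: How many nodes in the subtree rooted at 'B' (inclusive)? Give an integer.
Subtree rooted at B contains: B, H
Count = 2

Answer: 2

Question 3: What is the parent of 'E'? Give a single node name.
Scan adjacency: E appears as child of A

Answer: A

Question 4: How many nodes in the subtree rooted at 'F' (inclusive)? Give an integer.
Answer: 2

Derivation:
Subtree rooted at F contains: F, J
Count = 2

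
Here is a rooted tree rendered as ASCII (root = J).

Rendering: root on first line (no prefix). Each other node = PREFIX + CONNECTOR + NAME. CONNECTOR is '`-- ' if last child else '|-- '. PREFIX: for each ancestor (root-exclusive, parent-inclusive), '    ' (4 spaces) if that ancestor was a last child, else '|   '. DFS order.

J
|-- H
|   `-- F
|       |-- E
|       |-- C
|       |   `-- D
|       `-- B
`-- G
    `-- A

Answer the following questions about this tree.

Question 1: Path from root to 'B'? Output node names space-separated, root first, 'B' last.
Answer: J H F B

Derivation:
Walk down from root: J -> H -> F -> B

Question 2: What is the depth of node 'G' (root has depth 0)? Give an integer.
Path from root to G: J -> G
Depth = number of edges = 1

Answer: 1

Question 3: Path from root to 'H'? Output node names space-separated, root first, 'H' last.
Answer: J H

Derivation:
Walk down from root: J -> H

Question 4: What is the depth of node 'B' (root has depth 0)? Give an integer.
Path from root to B: J -> H -> F -> B
Depth = number of edges = 3

Answer: 3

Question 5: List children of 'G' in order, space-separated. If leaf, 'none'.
Node G's children (from adjacency): A

Answer: A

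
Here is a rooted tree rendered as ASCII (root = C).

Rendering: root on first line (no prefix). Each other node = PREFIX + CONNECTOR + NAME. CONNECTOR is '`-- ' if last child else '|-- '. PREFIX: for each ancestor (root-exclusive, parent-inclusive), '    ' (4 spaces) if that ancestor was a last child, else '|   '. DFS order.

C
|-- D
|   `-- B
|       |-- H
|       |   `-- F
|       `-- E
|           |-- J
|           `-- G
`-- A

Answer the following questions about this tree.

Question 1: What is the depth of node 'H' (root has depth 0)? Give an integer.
Answer: 3

Derivation:
Path from root to H: C -> D -> B -> H
Depth = number of edges = 3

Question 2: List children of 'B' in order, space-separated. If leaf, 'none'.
Answer: H E

Derivation:
Node B's children (from adjacency): H, E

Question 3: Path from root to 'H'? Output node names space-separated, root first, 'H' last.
Answer: C D B H

Derivation:
Walk down from root: C -> D -> B -> H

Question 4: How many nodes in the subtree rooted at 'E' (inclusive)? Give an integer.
Answer: 3

Derivation:
Subtree rooted at E contains: E, G, J
Count = 3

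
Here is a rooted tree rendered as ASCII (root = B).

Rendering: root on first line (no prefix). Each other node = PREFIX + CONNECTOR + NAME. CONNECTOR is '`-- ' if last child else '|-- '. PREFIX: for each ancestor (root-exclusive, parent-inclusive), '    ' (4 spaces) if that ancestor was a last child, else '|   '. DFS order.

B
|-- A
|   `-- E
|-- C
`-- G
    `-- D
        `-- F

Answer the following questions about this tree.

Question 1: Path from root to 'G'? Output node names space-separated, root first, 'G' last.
Walk down from root: B -> G

Answer: B G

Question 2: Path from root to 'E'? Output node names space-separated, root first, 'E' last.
Answer: B A E

Derivation:
Walk down from root: B -> A -> E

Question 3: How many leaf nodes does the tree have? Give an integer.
Answer: 3

Derivation:
Leaves (nodes with no children): C, E, F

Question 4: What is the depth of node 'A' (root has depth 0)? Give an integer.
Path from root to A: B -> A
Depth = number of edges = 1

Answer: 1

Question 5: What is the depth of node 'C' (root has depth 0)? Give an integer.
Answer: 1

Derivation:
Path from root to C: B -> C
Depth = number of edges = 1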